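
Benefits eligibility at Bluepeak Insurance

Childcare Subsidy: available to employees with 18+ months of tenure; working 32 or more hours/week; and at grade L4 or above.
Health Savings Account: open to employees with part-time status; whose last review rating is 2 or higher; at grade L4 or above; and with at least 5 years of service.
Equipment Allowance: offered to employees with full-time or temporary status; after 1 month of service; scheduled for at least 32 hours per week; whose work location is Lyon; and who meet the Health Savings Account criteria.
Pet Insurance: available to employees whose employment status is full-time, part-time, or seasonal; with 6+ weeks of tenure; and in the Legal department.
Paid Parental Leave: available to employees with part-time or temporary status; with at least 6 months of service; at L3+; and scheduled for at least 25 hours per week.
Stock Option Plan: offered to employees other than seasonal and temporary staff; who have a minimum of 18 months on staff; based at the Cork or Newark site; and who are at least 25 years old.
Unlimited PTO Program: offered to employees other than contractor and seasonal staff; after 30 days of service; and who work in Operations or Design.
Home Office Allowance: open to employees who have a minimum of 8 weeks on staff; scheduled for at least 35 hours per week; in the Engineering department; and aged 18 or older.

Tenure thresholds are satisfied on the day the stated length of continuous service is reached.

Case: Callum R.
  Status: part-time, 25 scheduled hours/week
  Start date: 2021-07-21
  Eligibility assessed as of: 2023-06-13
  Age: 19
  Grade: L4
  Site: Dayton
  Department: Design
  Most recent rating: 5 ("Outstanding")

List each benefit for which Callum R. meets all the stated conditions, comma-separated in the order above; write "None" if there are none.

Paid Parental Leave, Unlimited PTO Program

Service from 2021-07-21 to 2023-06-13: 692 days.
Childcare Subsidy — service 692 days ≥ 18 months (≈540 days) ✓; 25 hrs/wk < 32 ✗ → not eligible.
Health Savings Account — status part-time ✓; rating 5 ≥ 2 ✓; grade L4 ≥ L4 ✓; service 692 days < 5 years (≈1825 days) ✗ → not eligible.
Equipment Allowance — status part-time ✗ (requires full-time or temporary) → not eligible.
Pet Insurance — status part-time ✓; service 692 days ≥ 6 weeks (≈42 days) ✓; dept Design ✗ → not eligible.
Paid Parental Leave — status part-time ✓; service 692 days ≥ 6 months (≈180 days) ✓; grade L4 ≥ L3 ✓; 25 hrs/wk ≥ 25 ✓ → eligible.
Stock Option Plan — status part-time ✓ (not excluded); service 692 days ≥ 18 months (≈540 days) ✓; site Dayton ✗ (not Cork or Newark) → not eligible.
Unlimited PTO Program — status part-time ✓ (not excluded); service 692 days ≥ 30 days ✓; dept Design ✓ → eligible.
Home Office Allowance — service 692 days ≥ 8 weeks (≈56 days) ✓; 25 hrs/wk < 35 ✗ → not eligible.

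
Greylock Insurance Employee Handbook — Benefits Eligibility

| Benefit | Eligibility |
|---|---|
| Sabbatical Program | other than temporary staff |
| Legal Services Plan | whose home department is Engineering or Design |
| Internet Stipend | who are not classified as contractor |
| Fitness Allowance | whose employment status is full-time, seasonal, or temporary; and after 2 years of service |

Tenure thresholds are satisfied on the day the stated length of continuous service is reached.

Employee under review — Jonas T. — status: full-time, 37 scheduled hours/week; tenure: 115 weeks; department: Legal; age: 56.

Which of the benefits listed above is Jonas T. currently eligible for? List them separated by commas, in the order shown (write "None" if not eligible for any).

Sabbatical Program — status full-time ✓ (not excluded) → eligible.
Legal Services Plan — dept Legal ✗ → not eligible.
Internet Stipend — status full-time ✓ (not excluded) → eligible.
Fitness Allowance — status full-time ✓; service 115 weeks ≥ 2 years (≈730 days) ✓ → eligible.

Sabbatical Program, Internet Stipend, Fitness Allowance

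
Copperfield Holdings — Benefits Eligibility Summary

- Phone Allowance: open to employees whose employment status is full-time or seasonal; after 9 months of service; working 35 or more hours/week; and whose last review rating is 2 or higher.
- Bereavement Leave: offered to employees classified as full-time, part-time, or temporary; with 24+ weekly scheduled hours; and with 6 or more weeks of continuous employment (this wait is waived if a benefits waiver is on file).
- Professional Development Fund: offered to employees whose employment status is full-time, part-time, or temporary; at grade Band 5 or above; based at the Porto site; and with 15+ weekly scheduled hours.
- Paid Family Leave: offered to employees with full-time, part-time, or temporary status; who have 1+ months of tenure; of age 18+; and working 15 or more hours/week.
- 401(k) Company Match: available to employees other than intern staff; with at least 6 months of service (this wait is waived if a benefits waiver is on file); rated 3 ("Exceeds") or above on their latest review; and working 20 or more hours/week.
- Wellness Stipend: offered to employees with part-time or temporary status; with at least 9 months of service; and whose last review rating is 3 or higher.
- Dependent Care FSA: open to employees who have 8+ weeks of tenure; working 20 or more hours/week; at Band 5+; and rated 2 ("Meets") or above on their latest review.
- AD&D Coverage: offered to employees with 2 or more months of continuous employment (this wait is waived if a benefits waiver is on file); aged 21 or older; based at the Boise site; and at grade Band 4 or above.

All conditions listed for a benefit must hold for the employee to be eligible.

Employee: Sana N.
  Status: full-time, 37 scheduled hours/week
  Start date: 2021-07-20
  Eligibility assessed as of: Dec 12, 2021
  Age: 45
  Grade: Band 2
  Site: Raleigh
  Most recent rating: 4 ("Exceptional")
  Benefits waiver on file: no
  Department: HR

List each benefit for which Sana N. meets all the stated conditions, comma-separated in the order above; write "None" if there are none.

Service from 2021-07-20 to Dec 12, 2021: 145 days.
Phone Allowance — status full-time ✓; service 145 days < 9 months (≈270 days) ✗ → not eligible.
Bereavement Leave — status full-time ✓; 37 hrs/wk ≥ 24 ✓; no waiver, service 145 days ≥ 6 weeks (≈42 days) ✓ → eligible.
Professional Development Fund — status full-time ✓; grade Band 2 < Band 5 ✗ → not eligible.
Paid Family Leave — status full-time ✓; service 145 days ≥ 1 month (≈30 days) ✓; age 45 ≥ 18 ✓; 37 hrs/wk ≥ 15 ✓ → eligible.
401(k) Company Match — status full-time ✓ (not excluded); no waiver, service 145 days < 6 months (≈180 days) ✗ → not eligible.
Wellness Stipend — status full-time ✗ (requires part-time or temporary) → not eligible.
Dependent Care FSA — service 145 days ≥ 8 weeks (≈56 days) ✓; 37 hrs/wk ≥ 20 ✓; grade Band 2 < Band 5 ✗ → not eligible.
AD&D Coverage — no waiver, service 145 days ≥ 2 months (≈60 days) ✓; age 45 ≥ 21 ✓; site Raleigh ✗ (not Boise) → not eligible.

Bereavement Leave, Paid Family Leave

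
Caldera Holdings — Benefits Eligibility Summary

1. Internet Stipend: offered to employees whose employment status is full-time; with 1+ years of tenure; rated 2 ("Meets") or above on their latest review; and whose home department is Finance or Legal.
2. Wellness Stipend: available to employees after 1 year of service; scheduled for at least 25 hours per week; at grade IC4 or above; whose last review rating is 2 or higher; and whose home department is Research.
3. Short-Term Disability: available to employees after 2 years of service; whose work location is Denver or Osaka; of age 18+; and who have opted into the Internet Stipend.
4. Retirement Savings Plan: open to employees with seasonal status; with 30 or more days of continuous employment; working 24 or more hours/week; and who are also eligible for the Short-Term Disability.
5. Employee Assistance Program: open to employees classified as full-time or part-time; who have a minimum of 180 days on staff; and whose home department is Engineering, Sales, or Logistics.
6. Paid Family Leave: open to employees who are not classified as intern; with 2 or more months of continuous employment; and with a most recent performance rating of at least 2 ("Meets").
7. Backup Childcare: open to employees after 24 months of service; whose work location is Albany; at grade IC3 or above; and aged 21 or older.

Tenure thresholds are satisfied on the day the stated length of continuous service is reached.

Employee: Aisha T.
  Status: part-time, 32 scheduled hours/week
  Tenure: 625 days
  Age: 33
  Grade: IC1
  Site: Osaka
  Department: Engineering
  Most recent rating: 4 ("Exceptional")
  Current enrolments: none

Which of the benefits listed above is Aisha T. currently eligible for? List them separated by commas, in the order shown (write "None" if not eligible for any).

Internet Stipend — status part-time ✗ (requires full-time) → not eligible.
Wellness Stipend — service 625 days ≥ 1 year (≈365 days) ✓; 32 hrs/wk ≥ 25 ✓; grade IC1 < IC4 ✗ → not eligible.
Short-Term Disability — service 625 days < 2 years (≈730 days) ✗ → not eligible.
Retirement Savings Plan — status part-time ✗ (requires seasonal) → not eligible.
Employee Assistance Program — status part-time ✓; service 625 days ≥ 180 days ✓; dept Engineering ✓ → eligible.
Paid Family Leave — status part-time ✓ (not excluded); service 625 days ≥ 2 months (≈60 days) ✓; rating 4 ≥ 2 ✓ → eligible.
Backup Childcare — service 625 days < 24 months (≈720 days) ✗ → not eligible.

Employee Assistance Program, Paid Family Leave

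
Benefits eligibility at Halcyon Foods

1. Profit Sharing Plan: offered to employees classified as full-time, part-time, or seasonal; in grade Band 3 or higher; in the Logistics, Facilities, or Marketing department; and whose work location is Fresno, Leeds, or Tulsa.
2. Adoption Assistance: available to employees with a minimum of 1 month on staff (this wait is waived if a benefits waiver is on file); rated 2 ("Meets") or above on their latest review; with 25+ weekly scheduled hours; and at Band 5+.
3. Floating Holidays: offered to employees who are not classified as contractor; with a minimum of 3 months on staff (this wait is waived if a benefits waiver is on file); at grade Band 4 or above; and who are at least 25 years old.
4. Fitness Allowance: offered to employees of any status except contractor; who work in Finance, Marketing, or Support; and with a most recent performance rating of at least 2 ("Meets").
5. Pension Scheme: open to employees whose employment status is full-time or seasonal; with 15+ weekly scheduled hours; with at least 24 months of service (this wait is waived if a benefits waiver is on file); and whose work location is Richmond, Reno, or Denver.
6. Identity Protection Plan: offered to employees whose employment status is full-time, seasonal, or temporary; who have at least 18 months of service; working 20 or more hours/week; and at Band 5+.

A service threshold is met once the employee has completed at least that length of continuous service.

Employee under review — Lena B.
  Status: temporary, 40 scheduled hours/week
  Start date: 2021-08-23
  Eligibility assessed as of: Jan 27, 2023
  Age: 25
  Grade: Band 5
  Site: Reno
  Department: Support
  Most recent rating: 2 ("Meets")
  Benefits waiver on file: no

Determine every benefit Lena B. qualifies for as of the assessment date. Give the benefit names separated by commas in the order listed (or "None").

Service from 2021-08-23 to Jan 27, 2023: 522 days.
Profit Sharing Plan — status temporary ✗ (requires full-time, part-time, or seasonal) → not eligible.
Adoption Assistance — no waiver, service 522 days ≥ 1 month (≈30 days) ✓; rating 2 ≥ 2 ✓; 40 hrs/wk ≥ 25 ✓; grade Band 5 ≥ Band 5 ✓ → eligible.
Floating Holidays — status temporary ✓ (not excluded); no waiver, service 522 days ≥ 3 months (≈90 days) ✓; grade Band 5 ≥ Band 4 ✓; age 25 ≥ 25 ✓ → eligible.
Fitness Allowance — status temporary ✓ (not excluded); dept Support ✓; rating 2 ≥ 2 ✓ → eligible.
Pension Scheme — status temporary ✗ (requires full-time or seasonal) → not eligible.
Identity Protection Plan — status temporary ✓; service 522 days < 18 months (≈540 days) ✗ → not eligible.

Adoption Assistance, Floating Holidays, Fitness Allowance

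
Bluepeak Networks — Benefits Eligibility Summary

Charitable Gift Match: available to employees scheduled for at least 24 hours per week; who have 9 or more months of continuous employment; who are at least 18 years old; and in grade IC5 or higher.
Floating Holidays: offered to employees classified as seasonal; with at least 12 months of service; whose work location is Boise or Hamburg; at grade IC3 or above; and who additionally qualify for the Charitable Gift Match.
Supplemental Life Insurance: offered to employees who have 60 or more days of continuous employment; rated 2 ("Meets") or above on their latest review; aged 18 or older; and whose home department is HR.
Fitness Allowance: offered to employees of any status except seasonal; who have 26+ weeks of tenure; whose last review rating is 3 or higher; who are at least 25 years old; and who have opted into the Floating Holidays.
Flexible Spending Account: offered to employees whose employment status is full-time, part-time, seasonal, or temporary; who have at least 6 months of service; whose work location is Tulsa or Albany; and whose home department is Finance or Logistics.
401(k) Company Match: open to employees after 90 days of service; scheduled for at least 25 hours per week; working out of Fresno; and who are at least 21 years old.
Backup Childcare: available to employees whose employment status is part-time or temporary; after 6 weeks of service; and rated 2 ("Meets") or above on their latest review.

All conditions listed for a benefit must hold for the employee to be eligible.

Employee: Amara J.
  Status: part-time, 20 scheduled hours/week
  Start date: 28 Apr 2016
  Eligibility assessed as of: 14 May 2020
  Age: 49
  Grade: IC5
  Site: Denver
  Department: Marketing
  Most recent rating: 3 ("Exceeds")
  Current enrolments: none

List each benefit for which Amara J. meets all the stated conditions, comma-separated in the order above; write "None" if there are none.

Backup Childcare

Service from 28 Apr 2016 to 14 May 2020: 1477 days.
Charitable Gift Match — 20 hrs/wk < 24 ✗ → not eligible.
Floating Holidays — status part-time ✗ (requires seasonal) → not eligible.
Supplemental Life Insurance — service 1477 days ≥ 60 days ✓; rating 3 ≥ 2 ✓; age 49 ≥ 18 ✓; dept Marketing ✗ → not eligible.
Fitness Allowance — status part-time ✓ (not excluded); service 1477 days ≥ 26 weeks (≈182 days) ✓; rating 3 ≥ 3 ✓; age 49 ≥ 25 ✓; not enrolled in Floating Holidays ✗ → not eligible.
Flexible Spending Account — status part-time ✓; service 1477 days ≥ 6 months (≈180 days) ✓; site Denver ✗ (not Tulsa or Albany) → not eligible.
401(k) Company Match — service 1477 days ≥ 90 days ✓; 20 hrs/wk < 25 ✗ → not eligible.
Backup Childcare — status part-time ✓; service 1477 days ≥ 6 weeks (≈42 days) ✓; rating 3 ≥ 2 ✓ → eligible.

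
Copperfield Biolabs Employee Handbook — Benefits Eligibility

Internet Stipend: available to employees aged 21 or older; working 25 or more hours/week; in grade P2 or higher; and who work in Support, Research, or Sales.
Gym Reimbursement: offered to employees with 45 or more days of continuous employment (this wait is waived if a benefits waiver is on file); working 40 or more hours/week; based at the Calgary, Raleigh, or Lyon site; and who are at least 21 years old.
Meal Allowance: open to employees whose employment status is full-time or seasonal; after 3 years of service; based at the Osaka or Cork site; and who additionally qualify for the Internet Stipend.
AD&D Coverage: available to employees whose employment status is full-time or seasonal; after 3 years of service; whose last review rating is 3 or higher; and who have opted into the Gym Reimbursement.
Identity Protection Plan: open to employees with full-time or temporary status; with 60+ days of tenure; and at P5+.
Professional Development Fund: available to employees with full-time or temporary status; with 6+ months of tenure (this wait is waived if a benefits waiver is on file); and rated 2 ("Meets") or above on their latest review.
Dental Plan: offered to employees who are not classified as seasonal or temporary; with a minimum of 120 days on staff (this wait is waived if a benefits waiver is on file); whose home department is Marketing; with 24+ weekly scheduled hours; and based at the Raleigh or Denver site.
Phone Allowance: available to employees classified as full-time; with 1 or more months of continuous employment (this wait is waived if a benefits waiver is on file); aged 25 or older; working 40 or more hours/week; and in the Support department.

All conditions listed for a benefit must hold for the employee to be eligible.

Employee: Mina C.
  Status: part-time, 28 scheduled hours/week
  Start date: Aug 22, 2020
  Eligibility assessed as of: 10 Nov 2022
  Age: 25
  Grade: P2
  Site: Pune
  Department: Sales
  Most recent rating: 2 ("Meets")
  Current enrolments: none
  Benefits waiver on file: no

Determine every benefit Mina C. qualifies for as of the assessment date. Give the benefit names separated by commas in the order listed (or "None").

Internet Stipend

Service from Aug 22, 2020 to 10 Nov 2022: 810 days.
Internet Stipend — age 25 ≥ 21 ✓; 28 hrs/wk ≥ 25 ✓; grade P2 ≥ P2 ✓; dept Sales ✓ → eligible.
Gym Reimbursement — no waiver, service 810 days ≥ 45 days ✓; 28 hrs/wk < 40 ✗ → not eligible.
Meal Allowance — status part-time ✗ (requires full-time or seasonal) → not eligible.
AD&D Coverage — status part-time ✗ (requires full-time or seasonal) → not eligible.
Identity Protection Plan — status part-time ✗ (requires full-time or temporary) → not eligible.
Professional Development Fund — status part-time ✗ (requires full-time or temporary) → not eligible.
Dental Plan — status part-time ✓ (not excluded); no waiver, service 810 days ≥ 120 days ✓; dept Sales ✗ → not eligible.
Phone Allowance — status part-time ✗ (requires full-time) → not eligible.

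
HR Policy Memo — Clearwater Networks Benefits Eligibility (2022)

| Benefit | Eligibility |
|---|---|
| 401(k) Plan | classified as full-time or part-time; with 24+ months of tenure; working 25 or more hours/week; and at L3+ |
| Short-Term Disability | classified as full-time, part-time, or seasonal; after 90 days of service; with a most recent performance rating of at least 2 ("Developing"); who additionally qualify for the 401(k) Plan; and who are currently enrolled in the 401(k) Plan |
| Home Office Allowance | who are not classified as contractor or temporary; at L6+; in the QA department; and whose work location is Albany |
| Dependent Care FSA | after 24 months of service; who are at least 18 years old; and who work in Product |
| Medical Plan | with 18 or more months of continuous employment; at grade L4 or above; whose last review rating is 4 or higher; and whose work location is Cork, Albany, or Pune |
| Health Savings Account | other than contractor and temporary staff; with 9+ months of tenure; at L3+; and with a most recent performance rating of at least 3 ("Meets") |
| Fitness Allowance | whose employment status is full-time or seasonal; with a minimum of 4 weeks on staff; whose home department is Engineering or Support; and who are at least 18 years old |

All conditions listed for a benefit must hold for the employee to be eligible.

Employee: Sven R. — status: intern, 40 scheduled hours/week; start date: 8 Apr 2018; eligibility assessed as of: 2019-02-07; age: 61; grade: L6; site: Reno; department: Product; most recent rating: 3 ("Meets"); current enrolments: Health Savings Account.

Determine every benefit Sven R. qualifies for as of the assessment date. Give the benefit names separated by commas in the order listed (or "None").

Health Savings Account

Service from 8 Apr 2018 to 2019-02-07: 305 days.
401(k) Plan — status intern ✗ (requires full-time or part-time) → not eligible.
Short-Term Disability — status intern ✗ (requires full-time, part-time, or seasonal) → not eligible.
Home Office Allowance — status intern ✓ (not excluded); grade L6 ≥ L6 ✓; dept Product ✗ → not eligible.
Dependent Care FSA — service 305 days < 24 months (≈720 days) ✗ → not eligible.
Medical Plan — service 305 days < 18 months (≈540 days) ✗ → not eligible.
Health Savings Account — status intern ✓ (not excluded); service 305 days ≥ 9 months (≈270 days) ✓; grade L6 ≥ L3 ✓; rating 3 ≥ 3 ✓ → eligible.
Fitness Allowance — status intern ✗ (requires full-time or seasonal) → not eligible.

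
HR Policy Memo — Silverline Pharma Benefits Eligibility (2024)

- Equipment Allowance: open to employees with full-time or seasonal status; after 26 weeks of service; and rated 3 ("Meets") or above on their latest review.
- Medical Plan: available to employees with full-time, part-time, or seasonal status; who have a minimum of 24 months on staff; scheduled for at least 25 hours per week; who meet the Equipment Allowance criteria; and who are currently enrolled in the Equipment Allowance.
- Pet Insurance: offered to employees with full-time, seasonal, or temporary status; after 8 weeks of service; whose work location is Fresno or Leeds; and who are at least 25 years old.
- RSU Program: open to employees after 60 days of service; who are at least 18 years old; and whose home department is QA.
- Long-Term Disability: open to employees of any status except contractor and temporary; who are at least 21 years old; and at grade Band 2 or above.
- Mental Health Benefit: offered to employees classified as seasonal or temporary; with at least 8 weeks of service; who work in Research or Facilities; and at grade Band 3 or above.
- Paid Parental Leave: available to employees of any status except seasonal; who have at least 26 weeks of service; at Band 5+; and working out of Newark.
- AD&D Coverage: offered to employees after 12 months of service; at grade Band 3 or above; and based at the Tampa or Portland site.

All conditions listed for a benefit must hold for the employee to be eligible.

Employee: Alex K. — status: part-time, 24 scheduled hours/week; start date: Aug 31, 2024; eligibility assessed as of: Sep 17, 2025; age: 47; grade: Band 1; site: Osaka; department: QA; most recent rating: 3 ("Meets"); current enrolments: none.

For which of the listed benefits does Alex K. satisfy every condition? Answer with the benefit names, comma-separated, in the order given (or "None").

RSU Program

Service from Aug 31, 2024 to Sep 17, 2025: 382 days.
Equipment Allowance — status part-time ✗ (requires full-time or seasonal) → not eligible.
Medical Plan — status part-time ✓; service 382 days < 24 months (≈720 days) ✗ → not eligible.
Pet Insurance — status part-time ✗ (requires full-time, seasonal, or temporary) → not eligible.
RSU Program — service 382 days ≥ 60 days ✓; age 47 ≥ 18 ✓; dept QA ✓ → eligible.
Long-Term Disability — status part-time ✓ (not excluded); age 47 ≥ 21 ✓; grade Band 1 < Band 2 ✗ → not eligible.
Mental Health Benefit — status part-time ✗ (requires seasonal or temporary) → not eligible.
Paid Parental Leave — status part-time ✓ (not excluded); service 382 days ≥ 26 weeks (≈182 days) ✓; grade Band 1 < Band 5 ✗ → not eligible.
AD&D Coverage — service 382 days ≥ 12 months (≈360 days) ✓; grade Band 1 < Band 3 ✗ → not eligible.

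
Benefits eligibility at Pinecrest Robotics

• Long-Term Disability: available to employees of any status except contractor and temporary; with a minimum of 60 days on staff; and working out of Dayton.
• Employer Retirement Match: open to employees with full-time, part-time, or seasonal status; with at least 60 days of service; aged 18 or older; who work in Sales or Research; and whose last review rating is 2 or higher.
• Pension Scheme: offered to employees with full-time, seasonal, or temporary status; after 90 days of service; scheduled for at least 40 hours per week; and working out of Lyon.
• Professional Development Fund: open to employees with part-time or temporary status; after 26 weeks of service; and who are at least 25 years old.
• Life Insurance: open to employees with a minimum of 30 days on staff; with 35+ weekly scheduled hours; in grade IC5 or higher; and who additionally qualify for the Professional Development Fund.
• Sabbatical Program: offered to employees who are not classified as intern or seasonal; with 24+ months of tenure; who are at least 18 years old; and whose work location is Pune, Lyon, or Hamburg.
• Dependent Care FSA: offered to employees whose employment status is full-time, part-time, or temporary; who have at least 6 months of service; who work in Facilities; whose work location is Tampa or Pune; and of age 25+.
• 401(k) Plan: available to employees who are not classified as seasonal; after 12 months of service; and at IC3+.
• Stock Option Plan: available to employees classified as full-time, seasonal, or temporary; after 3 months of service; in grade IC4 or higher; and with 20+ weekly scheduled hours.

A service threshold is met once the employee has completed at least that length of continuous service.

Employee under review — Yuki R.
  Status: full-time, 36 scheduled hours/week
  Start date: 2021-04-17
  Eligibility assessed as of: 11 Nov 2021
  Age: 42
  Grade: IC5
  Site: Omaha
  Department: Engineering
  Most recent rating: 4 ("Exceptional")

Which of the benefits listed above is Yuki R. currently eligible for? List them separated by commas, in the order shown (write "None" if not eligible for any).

Stock Option Plan

Service from 2021-04-17 to 11 Nov 2021: 208 days.
Long-Term Disability — status full-time ✓ (not excluded); service 208 days ≥ 60 days ✓; site Omaha ✗ (not Dayton) → not eligible.
Employer Retirement Match — status full-time ✓; service 208 days ≥ 60 days ✓; age 42 ≥ 18 ✓; dept Engineering ✗ → not eligible.
Pension Scheme — status full-time ✓; service 208 days ≥ 90 days ✓; 36 hrs/wk < 40 ✗ → not eligible.
Professional Development Fund — status full-time ✗ (requires part-time or temporary) → not eligible.
Life Insurance — service 208 days ≥ 30 days ✓; 36 hrs/wk ≥ 35 ✓; grade IC5 ≥ IC5 ✓; not eligible for Professional Development Fund ✗ → not eligible.
Sabbatical Program — status full-time ✓ (not excluded); service 208 days < 24 months (≈720 days) ✗ → not eligible.
Dependent Care FSA — status full-time ✓; service 208 days ≥ 6 months (≈180 days) ✓; dept Engineering ✗ → not eligible.
401(k) Plan — status full-time ✓ (not excluded); service 208 days < 12 months (≈360 days) ✗ → not eligible.
Stock Option Plan — status full-time ✓; service 208 days ≥ 3 months (≈90 days) ✓; grade IC5 ≥ IC4 ✓; 36 hrs/wk ≥ 20 ✓ → eligible.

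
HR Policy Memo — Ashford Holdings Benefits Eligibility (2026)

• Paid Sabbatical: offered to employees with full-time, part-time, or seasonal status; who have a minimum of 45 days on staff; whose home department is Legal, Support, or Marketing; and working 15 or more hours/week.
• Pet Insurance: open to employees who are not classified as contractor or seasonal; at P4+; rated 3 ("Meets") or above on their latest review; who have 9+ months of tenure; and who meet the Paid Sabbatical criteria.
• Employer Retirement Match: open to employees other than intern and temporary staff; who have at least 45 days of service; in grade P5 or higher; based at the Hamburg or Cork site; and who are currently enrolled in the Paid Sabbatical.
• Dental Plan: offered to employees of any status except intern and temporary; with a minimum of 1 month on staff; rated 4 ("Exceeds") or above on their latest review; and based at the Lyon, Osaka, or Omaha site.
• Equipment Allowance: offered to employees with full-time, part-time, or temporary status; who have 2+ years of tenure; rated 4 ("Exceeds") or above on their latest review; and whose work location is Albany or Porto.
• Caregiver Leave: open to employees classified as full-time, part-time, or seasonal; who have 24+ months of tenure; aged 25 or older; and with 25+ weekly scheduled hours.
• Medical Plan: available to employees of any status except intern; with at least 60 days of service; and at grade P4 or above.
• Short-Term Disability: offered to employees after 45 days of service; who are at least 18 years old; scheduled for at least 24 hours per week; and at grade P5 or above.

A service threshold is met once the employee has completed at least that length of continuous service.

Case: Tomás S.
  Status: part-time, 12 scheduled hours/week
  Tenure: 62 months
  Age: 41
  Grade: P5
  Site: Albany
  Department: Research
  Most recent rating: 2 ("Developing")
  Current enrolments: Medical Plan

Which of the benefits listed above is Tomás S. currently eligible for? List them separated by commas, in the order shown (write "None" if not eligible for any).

Medical Plan

Paid Sabbatical — status part-time ✓; service 62 months ≥ 45 days ✓; dept Research ✗ → not eligible.
Pet Insurance — status part-time ✓ (not excluded); grade P5 ≥ P4 ✓; rating 2 < 3 ✗ → not eligible.
Employer Retirement Match — status part-time ✓ (not excluded); service 62 months ≥ 45 days ✓; grade P5 ≥ P5 ✓; site Albany ✗ (not Hamburg or Cork) → not eligible.
Dental Plan — status part-time ✓ (not excluded); service 62 months ≥ 1 month ✓; rating 2 < 4 ✗ → not eligible.
Equipment Allowance — status part-time ✓; service 62 months ≥ 2 years (≈730 days) ✓; rating 2 < 4 ✗ → not eligible.
Caregiver Leave — status part-time ✓; service 62 months ≥ 24 months ✓; age 41 ≥ 25 ✓; 12 hrs/wk < 25 ✗ → not eligible.
Medical Plan — status part-time ✓ (not excluded); service 62 months ≥ 60 days ✓; grade P5 ≥ P4 ✓ → eligible.
Short-Term Disability — service 62 months ≥ 45 days ✓; age 41 ≥ 18 ✓; 12 hrs/wk < 24 ✗ → not eligible.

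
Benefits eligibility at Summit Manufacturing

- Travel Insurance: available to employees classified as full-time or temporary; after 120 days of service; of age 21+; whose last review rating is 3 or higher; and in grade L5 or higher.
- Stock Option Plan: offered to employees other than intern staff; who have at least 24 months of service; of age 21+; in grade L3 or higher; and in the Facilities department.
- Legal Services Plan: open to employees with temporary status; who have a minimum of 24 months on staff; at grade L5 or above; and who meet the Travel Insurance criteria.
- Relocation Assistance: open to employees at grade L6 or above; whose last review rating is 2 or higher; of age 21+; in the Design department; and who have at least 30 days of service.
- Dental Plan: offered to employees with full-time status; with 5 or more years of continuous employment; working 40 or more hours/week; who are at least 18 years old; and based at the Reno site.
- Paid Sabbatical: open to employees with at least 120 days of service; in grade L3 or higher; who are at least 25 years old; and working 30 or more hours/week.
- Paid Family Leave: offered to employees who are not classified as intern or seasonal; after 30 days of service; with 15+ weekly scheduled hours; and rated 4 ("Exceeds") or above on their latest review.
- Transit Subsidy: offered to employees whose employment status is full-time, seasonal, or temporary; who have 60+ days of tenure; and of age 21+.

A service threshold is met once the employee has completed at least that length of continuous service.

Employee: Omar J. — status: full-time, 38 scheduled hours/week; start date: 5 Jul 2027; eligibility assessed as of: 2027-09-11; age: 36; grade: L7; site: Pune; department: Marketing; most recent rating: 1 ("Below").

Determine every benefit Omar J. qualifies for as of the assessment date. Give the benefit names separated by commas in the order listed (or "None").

Transit Subsidy

Service from 5 Jul 2027 to 2027-09-11: 68 days.
Travel Insurance — status full-time ✓; service 68 days < 120 days ✗ → not eligible.
Stock Option Plan — status full-time ✓ (not excluded); service 68 days < 24 months (≈720 days) ✗ → not eligible.
Legal Services Plan — status full-time ✗ (requires temporary) → not eligible.
Relocation Assistance — grade L7 ≥ L6 ✓; rating 1 < 2 ✗ → not eligible.
Dental Plan — status full-time ✓; service 68 days < 5 years (≈1825 days) ✗ → not eligible.
Paid Sabbatical — service 68 days < 120 days ✗ → not eligible.
Paid Family Leave — status full-time ✓ (not excluded); service 68 days ≥ 30 days ✓; 38 hrs/wk ≥ 15 ✓; rating 1 < 4 ✗ → not eligible.
Transit Subsidy — status full-time ✓; service 68 days ≥ 60 days ✓; age 36 ≥ 21 ✓ → eligible.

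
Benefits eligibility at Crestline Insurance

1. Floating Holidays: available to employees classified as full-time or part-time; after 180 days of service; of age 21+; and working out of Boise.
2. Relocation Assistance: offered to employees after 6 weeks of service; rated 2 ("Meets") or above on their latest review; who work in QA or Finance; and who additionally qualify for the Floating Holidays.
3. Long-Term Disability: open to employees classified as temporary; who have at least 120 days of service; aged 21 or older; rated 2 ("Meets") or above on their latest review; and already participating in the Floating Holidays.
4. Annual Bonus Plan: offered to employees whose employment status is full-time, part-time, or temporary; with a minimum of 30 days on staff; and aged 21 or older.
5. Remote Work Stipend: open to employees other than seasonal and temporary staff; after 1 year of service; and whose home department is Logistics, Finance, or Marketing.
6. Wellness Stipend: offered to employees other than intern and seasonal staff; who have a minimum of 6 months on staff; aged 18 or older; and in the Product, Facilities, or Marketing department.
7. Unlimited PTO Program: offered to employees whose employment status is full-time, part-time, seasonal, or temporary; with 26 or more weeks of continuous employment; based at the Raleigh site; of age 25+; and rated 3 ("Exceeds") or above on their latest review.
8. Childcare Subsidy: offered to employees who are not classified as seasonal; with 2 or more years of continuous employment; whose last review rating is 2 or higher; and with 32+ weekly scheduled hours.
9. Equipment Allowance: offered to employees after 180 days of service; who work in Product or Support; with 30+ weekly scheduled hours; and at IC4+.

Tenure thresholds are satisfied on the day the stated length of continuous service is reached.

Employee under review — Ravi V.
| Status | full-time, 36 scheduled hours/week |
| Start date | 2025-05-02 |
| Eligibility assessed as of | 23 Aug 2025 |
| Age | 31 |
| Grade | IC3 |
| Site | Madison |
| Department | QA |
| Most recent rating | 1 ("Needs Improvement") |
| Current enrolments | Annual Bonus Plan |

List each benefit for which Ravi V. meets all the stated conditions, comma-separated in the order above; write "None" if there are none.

Service from 2025-05-02 to 23 Aug 2025: 113 days.
Floating Holidays — status full-time ✓; service 113 days < 180 days ✗ → not eligible.
Relocation Assistance — service 113 days ≥ 6 weeks (≈42 days) ✓; rating 1 < 2 ✗ → not eligible.
Long-Term Disability — status full-time ✗ (requires temporary) → not eligible.
Annual Bonus Plan — status full-time ✓; service 113 days ≥ 30 days ✓; age 31 ≥ 21 ✓ → eligible.
Remote Work Stipend — status full-time ✓ (not excluded); service 113 days < 1 year (≈365 days) ✗ → not eligible.
Wellness Stipend — status full-time ✓ (not excluded); service 113 days < 6 months (≈180 days) ✗ → not eligible.
Unlimited PTO Program — status full-time ✓; service 113 days < 26 weeks (≈182 days) ✗ → not eligible.
Childcare Subsidy — status full-time ✓ (not excluded); service 113 days < 2 years (≈730 days) ✗ → not eligible.
Equipment Allowance — service 113 days < 180 days ✗ → not eligible.

Annual Bonus Plan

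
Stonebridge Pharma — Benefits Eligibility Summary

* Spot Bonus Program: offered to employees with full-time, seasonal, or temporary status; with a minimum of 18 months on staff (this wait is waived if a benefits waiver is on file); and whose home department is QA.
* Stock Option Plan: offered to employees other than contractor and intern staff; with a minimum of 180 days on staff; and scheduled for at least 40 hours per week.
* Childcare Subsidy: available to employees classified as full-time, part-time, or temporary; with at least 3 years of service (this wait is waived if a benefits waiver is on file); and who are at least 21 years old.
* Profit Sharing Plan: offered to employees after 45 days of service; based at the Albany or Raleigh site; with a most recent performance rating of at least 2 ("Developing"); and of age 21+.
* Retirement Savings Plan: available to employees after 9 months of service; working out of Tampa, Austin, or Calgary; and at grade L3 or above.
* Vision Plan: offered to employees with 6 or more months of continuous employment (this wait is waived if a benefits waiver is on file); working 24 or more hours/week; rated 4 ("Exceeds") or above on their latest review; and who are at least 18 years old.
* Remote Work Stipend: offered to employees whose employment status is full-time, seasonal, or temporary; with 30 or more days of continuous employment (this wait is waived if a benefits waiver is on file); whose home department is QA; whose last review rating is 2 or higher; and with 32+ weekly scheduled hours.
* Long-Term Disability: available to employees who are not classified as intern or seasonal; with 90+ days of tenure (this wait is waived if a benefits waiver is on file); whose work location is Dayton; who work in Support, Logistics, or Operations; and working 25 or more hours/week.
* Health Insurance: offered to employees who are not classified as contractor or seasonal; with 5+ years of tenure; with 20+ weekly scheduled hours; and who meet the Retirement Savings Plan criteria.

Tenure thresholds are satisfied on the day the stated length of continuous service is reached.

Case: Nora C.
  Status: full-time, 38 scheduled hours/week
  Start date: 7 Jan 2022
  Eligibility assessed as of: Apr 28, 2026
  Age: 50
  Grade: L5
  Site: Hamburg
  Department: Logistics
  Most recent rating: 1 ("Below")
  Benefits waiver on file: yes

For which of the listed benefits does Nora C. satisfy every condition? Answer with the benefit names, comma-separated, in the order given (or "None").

Childcare Subsidy

Service from 7 Jan 2022 to Apr 28, 2026: 1572 days.
Spot Bonus Program — status full-time ✓; benefits waiver on file ✓; dept Logistics ✗ → not eligible.
Stock Option Plan — status full-time ✓ (not excluded); service 1572 days ≥ 180 days ✓; 38 hrs/wk < 40 ✗ → not eligible.
Childcare Subsidy — status full-time ✓; benefits waiver on file ✓; age 50 ≥ 21 ✓ → eligible.
Profit Sharing Plan — service 1572 days ≥ 45 days ✓; site Hamburg ✗ (not Albany or Raleigh) → not eligible.
Retirement Savings Plan — service 1572 days ≥ 9 months (≈270 days) ✓; site Hamburg ✗ (not Tampa, Austin, or Calgary) → not eligible.
Vision Plan — benefits waiver on file ✓; 38 hrs/wk ≥ 24 ✓; rating 1 < 4 ✗ → not eligible.
Remote Work Stipend — status full-time ✓; benefits waiver on file ✓; dept Logistics ✗ → not eligible.
Long-Term Disability — status full-time ✓ (not excluded); benefits waiver on file ✓; site Hamburg ✗ (not Dayton) → not eligible.
Health Insurance — status full-time ✓ (not excluded); service 1572 days < 5 years (≈1825 days) ✗ → not eligible.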